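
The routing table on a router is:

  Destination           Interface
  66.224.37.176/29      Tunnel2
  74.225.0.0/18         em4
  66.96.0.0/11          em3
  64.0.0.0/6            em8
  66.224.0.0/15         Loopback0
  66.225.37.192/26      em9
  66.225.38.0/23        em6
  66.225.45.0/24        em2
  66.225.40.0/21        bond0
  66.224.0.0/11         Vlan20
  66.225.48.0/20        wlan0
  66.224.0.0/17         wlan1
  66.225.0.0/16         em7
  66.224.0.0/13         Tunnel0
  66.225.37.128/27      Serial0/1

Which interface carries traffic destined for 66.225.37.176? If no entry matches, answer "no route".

Routes whose prefix contains 66.225.37.176:
  64.0.0.0/6 (64.0.0.0 - 67.255.255.255) -> em8
  66.224.0.0/11 (66.224.0.0 - 66.255.255.255) -> Vlan20
  66.224.0.0/13 (66.224.0.0 - 66.231.255.255) -> Tunnel0
  66.224.0.0/15 (66.224.0.0 - 66.225.255.255) -> Loopback0
  66.225.0.0/16 (66.225.0.0 - 66.225.255.255) -> em7
More-specific entries that do NOT match:
  66.224.37.176/29 (66.224.37.176 - 66.224.37.183) does not contain 66.225.37.176
  66.225.37.128/27 (66.225.37.128 - 66.225.37.159) does not contain 66.225.37.176
  66.225.37.192/26 (66.225.37.192 - 66.225.37.255) does not contain 66.225.37.176
  66.225.45.0/24 (66.225.45.0 - 66.225.45.255) does not contain 66.225.37.176
  66.225.38.0/23 (66.225.38.0 - 66.225.39.255) does not contain 66.225.37.176
  66.225.40.0/21 (66.225.40.0 - 66.225.47.255) does not contain 66.225.37.176
  66.225.48.0/20 (66.225.48.0 - 66.225.63.255) does not contain 66.225.37.176
  74.225.0.0/18 (74.225.0.0 - 74.225.63.255) does not contain 66.225.37.176
  66.224.0.0/17 (66.224.0.0 - 66.224.127.255) does not contain 66.225.37.176
Longest matching prefix is /16 -> interface em7.

em7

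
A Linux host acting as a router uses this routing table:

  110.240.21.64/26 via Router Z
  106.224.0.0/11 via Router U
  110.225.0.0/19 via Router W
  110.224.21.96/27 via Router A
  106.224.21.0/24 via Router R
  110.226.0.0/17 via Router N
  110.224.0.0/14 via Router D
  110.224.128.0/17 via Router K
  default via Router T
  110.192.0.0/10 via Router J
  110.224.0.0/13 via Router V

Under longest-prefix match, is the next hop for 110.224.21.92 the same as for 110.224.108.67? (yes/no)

110.224.21.92: longest match 110.224.0.0/14 -> Router D
110.224.108.67: longest match 110.224.0.0/14 -> Router D

yes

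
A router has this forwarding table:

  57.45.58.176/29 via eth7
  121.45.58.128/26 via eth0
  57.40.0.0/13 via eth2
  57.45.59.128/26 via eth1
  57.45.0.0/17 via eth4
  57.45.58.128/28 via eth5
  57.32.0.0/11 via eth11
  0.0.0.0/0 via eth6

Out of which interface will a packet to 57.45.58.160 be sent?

Routes whose prefix contains 57.45.58.160:
  0.0.0.0/0 (default, matches everything) -> eth6
  57.32.0.0/11 (57.32.0.0 - 57.63.255.255) -> eth11
  57.40.0.0/13 (57.40.0.0 - 57.47.255.255) -> eth2
  57.45.0.0/17 (57.45.0.0 - 57.45.127.255) -> eth4
More-specific entries that do NOT match:
  57.45.58.176/29 (57.45.58.176 - 57.45.58.183) does not contain 57.45.58.160
  57.45.58.128/28 (57.45.58.128 - 57.45.58.143) does not contain 57.45.58.160
  121.45.58.128/26 (121.45.58.128 - 121.45.58.191) does not contain 57.45.58.160
  57.45.59.128/26 (57.45.59.128 - 57.45.59.191) does not contain 57.45.58.160
Longest matching prefix is /17 -> interface eth4.

eth4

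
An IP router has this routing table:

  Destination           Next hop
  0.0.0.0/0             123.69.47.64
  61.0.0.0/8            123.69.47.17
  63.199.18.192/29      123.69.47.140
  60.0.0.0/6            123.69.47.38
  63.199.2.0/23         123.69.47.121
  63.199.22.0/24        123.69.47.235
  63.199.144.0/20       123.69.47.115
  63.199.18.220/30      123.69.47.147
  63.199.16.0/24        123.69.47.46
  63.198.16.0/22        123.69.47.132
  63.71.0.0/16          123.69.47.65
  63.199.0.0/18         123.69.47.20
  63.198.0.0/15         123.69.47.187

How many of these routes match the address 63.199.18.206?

Prefixes containing 63.199.18.206:
  0.0.0.0/0 (default, matches everything)
  60.0.0.0/6 (60.0.0.0 - 63.255.255.255)
  63.198.0.0/15 (63.198.0.0 - 63.199.255.255)
  63.199.0.0/18 (63.199.0.0 - 63.199.63.255)
Total matching entries: 4.

4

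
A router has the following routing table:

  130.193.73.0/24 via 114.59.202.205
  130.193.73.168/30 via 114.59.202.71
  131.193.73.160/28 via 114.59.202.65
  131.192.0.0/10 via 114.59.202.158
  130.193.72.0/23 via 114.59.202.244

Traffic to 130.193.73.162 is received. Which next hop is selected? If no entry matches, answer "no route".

114.59.202.205

Routes whose prefix contains 130.193.73.162:
  130.193.72.0/23 (130.193.72.0 - 130.193.73.255) -> 114.59.202.244
  130.193.73.0/24 (130.193.73.0 - 130.193.73.255) -> 114.59.202.205
More-specific entries that do NOT match:
  130.193.73.168/30 (130.193.73.168 - 130.193.73.171) does not contain 130.193.73.162
  131.193.73.160/28 (131.193.73.160 - 131.193.73.175) does not contain 130.193.73.162
Longest matching prefix is /24 -> next hop 114.59.202.205.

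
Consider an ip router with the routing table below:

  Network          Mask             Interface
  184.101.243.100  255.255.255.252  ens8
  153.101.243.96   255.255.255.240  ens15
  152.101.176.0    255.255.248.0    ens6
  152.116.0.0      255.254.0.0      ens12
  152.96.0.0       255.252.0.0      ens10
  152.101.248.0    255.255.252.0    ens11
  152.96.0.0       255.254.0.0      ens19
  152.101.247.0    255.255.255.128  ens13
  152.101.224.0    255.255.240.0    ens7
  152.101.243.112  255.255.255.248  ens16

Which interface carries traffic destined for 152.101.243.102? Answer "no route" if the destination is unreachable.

no route

No entry's prefix contains 152.101.243.102; there is no default route.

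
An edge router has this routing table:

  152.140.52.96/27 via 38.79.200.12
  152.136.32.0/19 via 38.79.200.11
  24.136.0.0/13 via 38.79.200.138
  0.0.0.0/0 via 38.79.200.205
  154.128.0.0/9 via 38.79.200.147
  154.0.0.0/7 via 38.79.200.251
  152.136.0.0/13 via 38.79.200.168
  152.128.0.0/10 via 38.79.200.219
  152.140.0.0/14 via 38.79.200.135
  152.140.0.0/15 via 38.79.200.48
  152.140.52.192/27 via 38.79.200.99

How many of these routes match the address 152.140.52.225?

5

Prefixes containing 152.140.52.225:
  0.0.0.0/0 (default, matches everything)
  152.128.0.0/10 (152.128.0.0 - 152.191.255.255)
  152.136.0.0/13 (152.136.0.0 - 152.143.255.255)
  152.140.0.0/14 (152.140.0.0 - 152.143.255.255)
  152.140.0.0/15 (152.140.0.0 - 152.141.255.255)
Total matching entries: 5.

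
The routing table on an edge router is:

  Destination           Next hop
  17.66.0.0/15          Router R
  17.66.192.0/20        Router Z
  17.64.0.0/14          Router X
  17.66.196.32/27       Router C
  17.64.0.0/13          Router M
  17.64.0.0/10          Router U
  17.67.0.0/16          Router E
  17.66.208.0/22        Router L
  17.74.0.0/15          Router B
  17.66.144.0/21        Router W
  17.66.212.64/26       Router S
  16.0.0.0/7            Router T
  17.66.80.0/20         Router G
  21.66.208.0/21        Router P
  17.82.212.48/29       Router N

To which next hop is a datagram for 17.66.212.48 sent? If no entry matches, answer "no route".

Router R

Routes whose prefix contains 17.66.212.48:
  16.0.0.0/7 (16.0.0.0 - 17.255.255.255) -> Router T
  17.64.0.0/10 (17.64.0.0 - 17.127.255.255) -> Router U
  17.64.0.0/13 (17.64.0.0 - 17.71.255.255) -> Router M
  17.64.0.0/14 (17.64.0.0 - 17.67.255.255) -> Router X
  17.66.0.0/15 (17.66.0.0 - 17.67.255.255) -> Router R
More-specific entries that do NOT match:
  17.82.212.48/29 (17.82.212.48 - 17.82.212.55) does not contain 17.66.212.48
  17.66.196.32/27 (17.66.196.32 - 17.66.196.63) does not contain 17.66.212.48
  17.66.212.64/26 (17.66.212.64 - 17.66.212.127) does not contain 17.66.212.48
  17.66.208.0/22 (17.66.208.0 - 17.66.211.255) does not contain 17.66.212.48
  17.66.144.0/21 (17.66.144.0 - 17.66.151.255) does not contain 17.66.212.48
  21.66.208.0/21 (21.66.208.0 - 21.66.215.255) does not contain 17.66.212.48
  17.66.192.0/20 (17.66.192.0 - 17.66.207.255) does not contain 17.66.212.48
  17.66.80.0/20 (17.66.80.0 - 17.66.95.255) does not contain 17.66.212.48
  17.67.0.0/16 (17.67.0.0 - 17.67.255.255) does not contain 17.66.212.48
Longest matching prefix is /15 -> next hop Router R.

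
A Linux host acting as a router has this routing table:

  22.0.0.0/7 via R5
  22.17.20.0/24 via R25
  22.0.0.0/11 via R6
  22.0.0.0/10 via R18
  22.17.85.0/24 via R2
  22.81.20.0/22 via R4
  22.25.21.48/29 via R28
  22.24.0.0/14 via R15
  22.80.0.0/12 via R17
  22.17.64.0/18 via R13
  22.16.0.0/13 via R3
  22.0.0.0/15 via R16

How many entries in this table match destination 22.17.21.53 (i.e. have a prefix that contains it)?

Prefixes containing 22.17.21.53:
  22.0.0.0/7 (22.0.0.0 - 23.255.255.255)
  22.0.0.0/10 (22.0.0.0 - 22.63.255.255)
  22.0.0.0/11 (22.0.0.0 - 22.31.255.255)
  22.16.0.0/13 (22.16.0.0 - 22.23.255.255)
Total matching entries: 4.

4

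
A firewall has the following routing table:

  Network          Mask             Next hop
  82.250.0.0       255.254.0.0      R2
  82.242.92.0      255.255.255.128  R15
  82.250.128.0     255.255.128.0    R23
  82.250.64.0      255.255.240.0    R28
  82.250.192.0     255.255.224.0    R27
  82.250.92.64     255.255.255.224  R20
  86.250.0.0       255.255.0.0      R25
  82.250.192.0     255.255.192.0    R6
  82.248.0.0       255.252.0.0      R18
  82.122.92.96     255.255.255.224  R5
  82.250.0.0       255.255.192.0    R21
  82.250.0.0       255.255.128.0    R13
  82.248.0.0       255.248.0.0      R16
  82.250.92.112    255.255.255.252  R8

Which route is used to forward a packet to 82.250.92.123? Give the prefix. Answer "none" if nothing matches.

82.250.0.0/17

Entries matching 82.250.92.123:
  82.248.0.0/13 (82.248.0.0 - 82.255.255.255)
  82.248.0.0/14 (82.248.0.0 - 82.251.255.255)
  82.250.0.0/15 (82.250.0.0 - 82.251.255.255)
  82.250.0.0/17 (82.250.0.0 - 82.250.127.255)
Most specific is 82.250.0.0/17.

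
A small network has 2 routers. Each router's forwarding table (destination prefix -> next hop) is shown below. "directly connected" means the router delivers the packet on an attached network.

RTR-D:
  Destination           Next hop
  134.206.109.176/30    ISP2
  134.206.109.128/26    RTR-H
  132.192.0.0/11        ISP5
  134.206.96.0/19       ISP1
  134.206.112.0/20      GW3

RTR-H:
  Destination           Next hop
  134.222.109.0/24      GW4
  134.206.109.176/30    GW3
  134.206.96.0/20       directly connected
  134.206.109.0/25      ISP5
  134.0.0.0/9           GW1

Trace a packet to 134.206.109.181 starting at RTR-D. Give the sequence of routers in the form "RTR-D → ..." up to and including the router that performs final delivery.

RTR-D → RTR-H

At RTR-D: longest match for 134.206.109.181 is 134.206.109.128/26 -> RTR-H
At RTR-H: longest match for 134.206.109.181 is 134.206.96.0/20 -> directly connected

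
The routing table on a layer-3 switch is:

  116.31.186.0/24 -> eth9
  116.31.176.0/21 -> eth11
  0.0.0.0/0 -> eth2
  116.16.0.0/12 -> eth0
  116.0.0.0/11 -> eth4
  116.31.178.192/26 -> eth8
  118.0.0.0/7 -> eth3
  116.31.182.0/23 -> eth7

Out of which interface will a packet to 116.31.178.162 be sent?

Routes whose prefix contains 116.31.178.162:
  0.0.0.0/0 (default, matches everything) -> eth2
  116.0.0.0/11 (116.0.0.0 - 116.31.255.255) -> eth4
  116.16.0.0/12 (116.16.0.0 - 116.31.255.255) -> eth0
  116.31.176.0/21 (116.31.176.0 - 116.31.183.255) -> eth11
More-specific entries that do NOT match:
  116.31.178.192/26 (116.31.178.192 - 116.31.178.255) does not contain 116.31.178.162
  116.31.186.0/24 (116.31.186.0 - 116.31.186.255) does not contain 116.31.178.162
  116.31.182.0/23 (116.31.182.0 - 116.31.183.255) does not contain 116.31.178.162
Longest matching prefix is /21 -> interface eth11.

eth11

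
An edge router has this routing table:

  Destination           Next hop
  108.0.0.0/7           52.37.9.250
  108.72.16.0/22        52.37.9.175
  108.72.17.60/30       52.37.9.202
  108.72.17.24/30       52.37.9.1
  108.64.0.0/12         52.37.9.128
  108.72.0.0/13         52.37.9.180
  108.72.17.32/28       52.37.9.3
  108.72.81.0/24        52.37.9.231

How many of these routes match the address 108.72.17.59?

4

Prefixes containing 108.72.17.59:
  108.0.0.0/7 (108.0.0.0 - 109.255.255.255)
  108.64.0.0/12 (108.64.0.0 - 108.79.255.255)
  108.72.0.0/13 (108.72.0.0 - 108.79.255.255)
  108.72.16.0/22 (108.72.16.0 - 108.72.19.255)
Total matching entries: 4.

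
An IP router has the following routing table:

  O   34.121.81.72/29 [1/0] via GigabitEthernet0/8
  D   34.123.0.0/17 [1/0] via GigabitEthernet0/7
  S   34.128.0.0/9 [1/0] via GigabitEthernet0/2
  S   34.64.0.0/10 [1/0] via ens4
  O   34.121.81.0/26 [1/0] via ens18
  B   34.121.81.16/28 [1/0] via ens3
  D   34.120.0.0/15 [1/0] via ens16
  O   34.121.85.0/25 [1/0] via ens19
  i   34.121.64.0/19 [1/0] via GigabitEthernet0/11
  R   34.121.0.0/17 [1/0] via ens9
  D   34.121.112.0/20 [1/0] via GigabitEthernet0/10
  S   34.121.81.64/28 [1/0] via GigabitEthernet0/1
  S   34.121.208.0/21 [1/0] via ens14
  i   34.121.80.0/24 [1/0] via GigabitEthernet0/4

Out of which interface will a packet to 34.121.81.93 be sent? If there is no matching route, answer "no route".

Routes whose prefix contains 34.121.81.93:
  34.64.0.0/10 (34.64.0.0 - 34.127.255.255) -> ens4
  34.120.0.0/15 (34.120.0.0 - 34.121.255.255) -> ens16
  34.121.0.0/17 (34.121.0.0 - 34.121.127.255) -> ens9
  34.121.64.0/19 (34.121.64.0 - 34.121.95.255) -> GigabitEthernet0/11
More-specific entries that do NOT match:
  34.121.81.72/29 (34.121.81.72 - 34.121.81.79) does not contain 34.121.81.93
  34.121.81.16/28 (34.121.81.16 - 34.121.81.31) does not contain 34.121.81.93
  34.121.81.64/28 (34.121.81.64 - 34.121.81.79) does not contain 34.121.81.93
  34.121.81.0/26 (34.121.81.0 - 34.121.81.63) does not contain 34.121.81.93
  34.121.85.0/25 (34.121.85.0 - 34.121.85.127) does not contain 34.121.81.93
  34.121.80.0/24 (34.121.80.0 - 34.121.80.255) does not contain 34.121.81.93
  34.121.208.0/21 (34.121.208.0 - 34.121.215.255) does not contain 34.121.81.93
  34.121.112.0/20 (34.121.112.0 - 34.121.127.255) does not contain 34.121.81.93
Longest matching prefix is /19 -> interface GigabitEthernet0/11.

GigabitEthernet0/11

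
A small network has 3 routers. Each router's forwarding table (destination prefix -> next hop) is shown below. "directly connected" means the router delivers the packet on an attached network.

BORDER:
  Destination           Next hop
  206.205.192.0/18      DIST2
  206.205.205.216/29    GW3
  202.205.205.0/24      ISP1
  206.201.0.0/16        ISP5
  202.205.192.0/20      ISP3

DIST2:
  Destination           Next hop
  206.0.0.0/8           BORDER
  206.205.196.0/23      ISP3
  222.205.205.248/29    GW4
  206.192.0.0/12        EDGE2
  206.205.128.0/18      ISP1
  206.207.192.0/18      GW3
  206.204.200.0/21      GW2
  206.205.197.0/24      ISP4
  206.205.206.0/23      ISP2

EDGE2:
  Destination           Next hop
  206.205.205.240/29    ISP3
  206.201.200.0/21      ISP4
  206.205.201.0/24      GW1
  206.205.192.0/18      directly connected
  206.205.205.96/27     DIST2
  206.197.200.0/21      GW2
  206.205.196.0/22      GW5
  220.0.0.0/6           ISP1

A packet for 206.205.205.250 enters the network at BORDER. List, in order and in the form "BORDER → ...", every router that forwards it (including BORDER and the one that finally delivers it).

At BORDER: longest match for 206.205.205.250 is 206.205.192.0/18 -> DIST2
At DIST2: longest match for 206.205.205.250 is 206.192.0.0/12 -> EDGE2
At EDGE2: longest match for 206.205.205.250 is 206.205.192.0/18 -> directly connected

BORDER → DIST2 → EDGE2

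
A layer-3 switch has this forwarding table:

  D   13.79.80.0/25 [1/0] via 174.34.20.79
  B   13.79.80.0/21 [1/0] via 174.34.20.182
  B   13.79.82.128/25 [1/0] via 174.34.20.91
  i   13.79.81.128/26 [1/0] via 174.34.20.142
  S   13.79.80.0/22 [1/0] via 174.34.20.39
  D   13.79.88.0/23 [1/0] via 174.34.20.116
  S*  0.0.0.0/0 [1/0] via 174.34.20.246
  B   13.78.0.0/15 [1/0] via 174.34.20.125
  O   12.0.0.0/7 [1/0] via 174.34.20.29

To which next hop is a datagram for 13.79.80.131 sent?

174.34.20.39

Routes whose prefix contains 13.79.80.131:
  0.0.0.0/0 (default, matches everything) -> 174.34.20.246
  12.0.0.0/7 (12.0.0.0 - 13.255.255.255) -> 174.34.20.29
  13.78.0.0/15 (13.78.0.0 - 13.79.255.255) -> 174.34.20.125
  13.79.80.0/21 (13.79.80.0 - 13.79.87.255) -> 174.34.20.182
  13.79.80.0/22 (13.79.80.0 - 13.79.83.255) -> 174.34.20.39
More-specific entries that do NOT match:
  13.79.81.128/26 (13.79.81.128 - 13.79.81.191) does not contain 13.79.80.131
  13.79.80.0/25 (13.79.80.0 - 13.79.80.127) does not contain 13.79.80.131
  13.79.82.128/25 (13.79.82.128 - 13.79.82.255) does not contain 13.79.80.131
  13.79.88.0/23 (13.79.88.0 - 13.79.89.255) does not contain 13.79.80.131
Longest matching prefix is /22 -> next hop 174.34.20.39.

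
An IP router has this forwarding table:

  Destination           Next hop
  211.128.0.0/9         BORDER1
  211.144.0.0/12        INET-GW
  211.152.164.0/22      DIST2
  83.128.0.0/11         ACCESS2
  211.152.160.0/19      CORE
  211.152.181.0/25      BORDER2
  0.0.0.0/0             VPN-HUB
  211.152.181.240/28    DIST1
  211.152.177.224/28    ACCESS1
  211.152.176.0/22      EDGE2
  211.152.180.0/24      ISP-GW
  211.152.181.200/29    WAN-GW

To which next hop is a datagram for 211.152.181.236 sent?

CORE

Routes whose prefix contains 211.152.181.236:
  0.0.0.0/0 (default, matches everything) -> VPN-HUB
  211.128.0.0/9 (211.128.0.0 - 211.255.255.255) -> BORDER1
  211.144.0.0/12 (211.144.0.0 - 211.159.255.255) -> INET-GW
  211.152.160.0/19 (211.152.160.0 - 211.152.191.255) -> CORE
More-specific entries that do NOT match:
  211.152.181.200/29 (211.152.181.200 - 211.152.181.207) does not contain 211.152.181.236
  211.152.181.240/28 (211.152.181.240 - 211.152.181.255) does not contain 211.152.181.236
  211.152.177.224/28 (211.152.177.224 - 211.152.177.239) does not contain 211.152.181.236
  211.152.181.0/25 (211.152.181.0 - 211.152.181.127) does not contain 211.152.181.236
  211.152.180.0/24 (211.152.180.0 - 211.152.180.255) does not contain 211.152.181.236
  211.152.164.0/22 (211.152.164.0 - 211.152.167.255) does not contain 211.152.181.236
  211.152.176.0/22 (211.152.176.0 - 211.152.179.255) does not contain 211.152.181.236
Longest matching prefix is /19 -> next hop CORE.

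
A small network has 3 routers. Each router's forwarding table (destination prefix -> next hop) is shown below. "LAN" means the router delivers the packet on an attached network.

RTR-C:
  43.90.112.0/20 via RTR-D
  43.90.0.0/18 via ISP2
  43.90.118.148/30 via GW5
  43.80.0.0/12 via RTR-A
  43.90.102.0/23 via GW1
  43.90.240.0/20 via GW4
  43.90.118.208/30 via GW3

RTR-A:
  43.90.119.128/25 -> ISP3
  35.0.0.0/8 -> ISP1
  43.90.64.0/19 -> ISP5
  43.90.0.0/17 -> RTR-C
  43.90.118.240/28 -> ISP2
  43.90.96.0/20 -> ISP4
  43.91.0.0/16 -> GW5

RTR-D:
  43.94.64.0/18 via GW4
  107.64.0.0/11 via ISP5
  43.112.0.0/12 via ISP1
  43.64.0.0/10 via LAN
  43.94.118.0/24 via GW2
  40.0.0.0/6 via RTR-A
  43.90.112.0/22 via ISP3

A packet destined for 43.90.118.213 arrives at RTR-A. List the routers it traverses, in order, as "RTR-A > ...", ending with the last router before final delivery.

At RTR-A: longest match for 43.90.118.213 is 43.90.0.0/17 -> RTR-C
At RTR-C: longest match for 43.90.118.213 is 43.90.112.0/20 -> RTR-D
At RTR-D: longest match for 43.90.118.213 is 43.64.0.0/10 -> LAN

RTR-A > RTR-C > RTR-D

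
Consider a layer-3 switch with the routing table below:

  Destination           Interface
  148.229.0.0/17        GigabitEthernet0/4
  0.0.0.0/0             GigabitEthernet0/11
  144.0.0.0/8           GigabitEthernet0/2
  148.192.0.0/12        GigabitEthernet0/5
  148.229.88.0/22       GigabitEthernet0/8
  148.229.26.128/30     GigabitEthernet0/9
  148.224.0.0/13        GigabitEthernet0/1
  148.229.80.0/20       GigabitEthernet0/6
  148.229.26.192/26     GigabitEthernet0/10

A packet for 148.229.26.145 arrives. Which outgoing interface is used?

Routes whose prefix contains 148.229.26.145:
  0.0.0.0/0 (default, matches everything) -> GigabitEthernet0/11
  148.224.0.0/13 (148.224.0.0 - 148.231.255.255) -> GigabitEthernet0/1
  148.229.0.0/17 (148.229.0.0 - 148.229.127.255) -> GigabitEthernet0/4
More-specific entries that do NOT match:
  148.229.26.128/30 (148.229.26.128 - 148.229.26.131) does not contain 148.229.26.145
  148.229.26.192/26 (148.229.26.192 - 148.229.26.255) does not contain 148.229.26.145
  148.229.88.0/22 (148.229.88.0 - 148.229.91.255) does not contain 148.229.26.145
  148.229.80.0/20 (148.229.80.0 - 148.229.95.255) does not contain 148.229.26.145
Longest matching prefix is /17 -> interface GigabitEthernet0/4.

GigabitEthernet0/4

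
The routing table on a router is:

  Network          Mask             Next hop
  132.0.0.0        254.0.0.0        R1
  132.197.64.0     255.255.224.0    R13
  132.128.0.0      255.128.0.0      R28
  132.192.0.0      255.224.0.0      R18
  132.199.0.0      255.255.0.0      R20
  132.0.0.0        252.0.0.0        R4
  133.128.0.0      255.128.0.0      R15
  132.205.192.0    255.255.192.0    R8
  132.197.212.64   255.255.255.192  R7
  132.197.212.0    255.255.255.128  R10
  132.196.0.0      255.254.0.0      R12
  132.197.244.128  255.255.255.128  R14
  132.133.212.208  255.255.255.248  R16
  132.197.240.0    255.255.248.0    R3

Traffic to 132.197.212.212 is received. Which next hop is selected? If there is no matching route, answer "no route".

R12

Routes whose prefix contains 132.197.212.212:
  132.0.0.0/6 (132.0.0.0 - 135.255.255.255) -> R4
  132.0.0.0/7 (132.0.0.0 - 133.255.255.255) -> R1
  132.128.0.0/9 (132.128.0.0 - 132.255.255.255) -> R28
  132.192.0.0/11 (132.192.0.0 - 132.223.255.255) -> R18
  132.196.0.0/15 (132.196.0.0 - 132.197.255.255) -> R12
More-specific entries that do NOT match:
  132.133.212.208/29 (132.133.212.208 - 132.133.212.215) does not contain 132.197.212.212
  132.197.212.64/26 (132.197.212.64 - 132.197.212.127) does not contain 132.197.212.212
  132.197.212.0/25 (132.197.212.0 - 132.197.212.127) does not contain 132.197.212.212
  132.197.244.128/25 (132.197.244.128 - 132.197.244.255) does not contain 132.197.212.212
  132.197.240.0/21 (132.197.240.0 - 132.197.247.255) does not contain 132.197.212.212
  132.197.64.0/19 (132.197.64.0 - 132.197.95.255) does not contain 132.197.212.212
  132.205.192.0/18 (132.205.192.0 - 132.205.255.255) does not contain 132.197.212.212
  132.199.0.0/16 (132.199.0.0 - 132.199.255.255) does not contain 132.197.212.212
Longest matching prefix is /15 -> next hop R12.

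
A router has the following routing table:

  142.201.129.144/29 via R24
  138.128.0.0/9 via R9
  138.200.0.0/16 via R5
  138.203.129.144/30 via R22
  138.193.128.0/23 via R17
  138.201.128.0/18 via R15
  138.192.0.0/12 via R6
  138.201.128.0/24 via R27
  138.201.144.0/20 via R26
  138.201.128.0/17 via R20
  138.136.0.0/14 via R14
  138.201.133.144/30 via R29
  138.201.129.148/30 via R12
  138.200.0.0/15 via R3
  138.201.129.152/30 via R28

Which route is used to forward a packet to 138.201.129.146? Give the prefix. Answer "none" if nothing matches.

Entries matching 138.201.129.146:
  138.128.0.0/9 (138.128.0.0 - 138.255.255.255)
  138.192.0.0/12 (138.192.0.0 - 138.207.255.255)
  138.200.0.0/15 (138.200.0.0 - 138.201.255.255)
  138.201.128.0/17 (138.201.128.0 - 138.201.255.255)
  138.201.128.0/18 (138.201.128.0 - 138.201.191.255)
Most specific is 138.201.128.0/18.

138.201.128.0/18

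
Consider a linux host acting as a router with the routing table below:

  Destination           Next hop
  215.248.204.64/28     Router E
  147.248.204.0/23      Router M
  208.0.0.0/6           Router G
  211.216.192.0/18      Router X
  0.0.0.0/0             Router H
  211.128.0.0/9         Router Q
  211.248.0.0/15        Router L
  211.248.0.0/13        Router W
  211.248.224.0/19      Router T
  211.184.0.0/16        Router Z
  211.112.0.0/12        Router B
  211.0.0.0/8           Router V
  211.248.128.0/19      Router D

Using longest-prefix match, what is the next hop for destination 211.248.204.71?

Routes whose prefix contains 211.248.204.71:
  0.0.0.0/0 (default, matches everything) -> Router H
  208.0.0.0/6 (208.0.0.0 - 211.255.255.255) -> Router G
  211.0.0.0/8 (211.0.0.0 - 211.255.255.255) -> Router V
  211.128.0.0/9 (211.128.0.0 - 211.255.255.255) -> Router Q
  211.248.0.0/13 (211.248.0.0 - 211.255.255.255) -> Router W
  211.248.0.0/15 (211.248.0.0 - 211.249.255.255) -> Router L
More-specific entries that do NOT match:
  215.248.204.64/28 (215.248.204.64 - 215.248.204.79) does not contain 211.248.204.71
  147.248.204.0/23 (147.248.204.0 - 147.248.205.255) does not contain 211.248.204.71
  211.248.224.0/19 (211.248.224.0 - 211.248.255.255) does not contain 211.248.204.71
  211.248.128.0/19 (211.248.128.0 - 211.248.159.255) does not contain 211.248.204.71
  211.216.192.0/18 (211.216.192.0 - 211.216.255.255) does not contain 211.248.204.71
  211.184.0.0/16 (211.184.0.0 - 211.184.255.255) does not contain 211.248.204.71
Longest matching prefix is /15 -> next hop Router L.

Router L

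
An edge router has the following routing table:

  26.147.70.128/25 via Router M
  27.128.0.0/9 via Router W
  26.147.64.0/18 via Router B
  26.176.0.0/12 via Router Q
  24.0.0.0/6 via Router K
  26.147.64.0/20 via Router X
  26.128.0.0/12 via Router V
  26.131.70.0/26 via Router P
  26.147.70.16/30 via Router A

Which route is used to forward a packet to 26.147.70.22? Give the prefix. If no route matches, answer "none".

Entries matching 26.147.70.22:
  24.0.0.0/6 (24.0.0.0 - 27.255.255.255)
  26.147.64.0/18 (26.147.64.0 - 26.147.127.255)
  26.147.64.0/20 (26.147.64.0 - 26.147.79.255)
Most specific is 26.147.64.0/20.

26.147.64.0/20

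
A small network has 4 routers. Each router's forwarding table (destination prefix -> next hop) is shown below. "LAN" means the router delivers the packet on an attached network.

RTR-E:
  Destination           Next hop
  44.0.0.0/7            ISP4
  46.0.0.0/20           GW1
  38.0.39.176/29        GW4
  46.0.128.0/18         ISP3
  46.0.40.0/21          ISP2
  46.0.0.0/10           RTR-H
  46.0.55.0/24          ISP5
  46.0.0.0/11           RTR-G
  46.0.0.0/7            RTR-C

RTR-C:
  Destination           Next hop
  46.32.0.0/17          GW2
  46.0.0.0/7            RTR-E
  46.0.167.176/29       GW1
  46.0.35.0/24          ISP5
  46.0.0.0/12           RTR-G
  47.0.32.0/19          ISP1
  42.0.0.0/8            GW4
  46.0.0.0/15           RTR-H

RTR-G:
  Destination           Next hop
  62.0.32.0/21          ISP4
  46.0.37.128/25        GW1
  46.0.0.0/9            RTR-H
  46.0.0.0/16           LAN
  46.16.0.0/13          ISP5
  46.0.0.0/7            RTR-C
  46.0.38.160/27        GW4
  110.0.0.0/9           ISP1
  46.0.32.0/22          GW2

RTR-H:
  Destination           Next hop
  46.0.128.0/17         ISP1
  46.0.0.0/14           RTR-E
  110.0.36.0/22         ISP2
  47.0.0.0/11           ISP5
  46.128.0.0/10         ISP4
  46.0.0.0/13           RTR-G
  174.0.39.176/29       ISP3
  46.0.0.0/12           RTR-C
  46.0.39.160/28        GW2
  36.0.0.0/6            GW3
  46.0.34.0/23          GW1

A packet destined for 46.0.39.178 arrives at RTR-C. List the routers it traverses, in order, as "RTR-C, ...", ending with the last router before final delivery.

At RTR-C: longest match for 46.0.39.178 is 46.0.0.0/15 -> RTR-H
At RTR-H: longest match for 46.0.39.178 is 46.0.0.0/14 -> RTR-E
At RTR-E: longest match for 46.0.39.178 is 46.0.0.0/11 -> RTR-G
At RTR-G: longest match for 46.0.39.178 is 46.0.0.0/16 -> LAN

RTR-C, RTR-H, RTR-E, RTR-G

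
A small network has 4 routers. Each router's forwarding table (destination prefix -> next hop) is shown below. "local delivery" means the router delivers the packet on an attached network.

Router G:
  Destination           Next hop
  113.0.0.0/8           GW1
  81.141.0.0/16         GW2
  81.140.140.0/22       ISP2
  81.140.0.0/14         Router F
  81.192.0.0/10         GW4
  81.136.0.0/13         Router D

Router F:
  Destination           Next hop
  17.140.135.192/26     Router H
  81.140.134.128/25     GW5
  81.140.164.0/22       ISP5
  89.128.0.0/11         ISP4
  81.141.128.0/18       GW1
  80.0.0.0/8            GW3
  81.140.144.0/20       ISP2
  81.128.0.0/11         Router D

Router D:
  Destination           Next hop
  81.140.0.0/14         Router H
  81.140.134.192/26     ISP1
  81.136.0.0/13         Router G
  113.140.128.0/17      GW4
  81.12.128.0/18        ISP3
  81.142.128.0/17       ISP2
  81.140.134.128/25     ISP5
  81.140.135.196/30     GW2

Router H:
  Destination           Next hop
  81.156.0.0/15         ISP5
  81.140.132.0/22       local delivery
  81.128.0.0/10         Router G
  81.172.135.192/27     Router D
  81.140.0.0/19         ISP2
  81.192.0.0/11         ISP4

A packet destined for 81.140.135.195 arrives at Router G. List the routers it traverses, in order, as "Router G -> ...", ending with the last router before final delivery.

Router G -> Router F -> Router D -> Router H

At Router G: longest match for 81.140.135.195 is 81.140.0.0/14 -> Router F
At Router F: longest match for 81.140.135.195 is 81.128.0.0/11 -> Router D
At Router D: longest match for 81.140.135.195 is 81.140.0.0/14 -> Router H
At Router H: longest match for 81.140.135.195 is 81.140.132.0/22 -> local delivery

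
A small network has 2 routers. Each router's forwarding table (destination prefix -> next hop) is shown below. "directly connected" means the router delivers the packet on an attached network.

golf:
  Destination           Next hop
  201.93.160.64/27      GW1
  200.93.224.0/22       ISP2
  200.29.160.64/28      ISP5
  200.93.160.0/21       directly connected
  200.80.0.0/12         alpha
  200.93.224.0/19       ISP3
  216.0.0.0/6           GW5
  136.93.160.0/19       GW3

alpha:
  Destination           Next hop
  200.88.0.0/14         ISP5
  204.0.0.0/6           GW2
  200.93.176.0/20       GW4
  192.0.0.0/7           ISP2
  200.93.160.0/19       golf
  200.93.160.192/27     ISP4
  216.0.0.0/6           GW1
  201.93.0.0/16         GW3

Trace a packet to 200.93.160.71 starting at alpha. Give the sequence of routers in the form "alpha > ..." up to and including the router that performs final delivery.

alpha > golf

At alpha: longest match for 200.93.160.71 is 200.93.160.0/19 -> golf
At golf: longest match for 200.93.160.71 is 200.93.160.0/21 -> directly connected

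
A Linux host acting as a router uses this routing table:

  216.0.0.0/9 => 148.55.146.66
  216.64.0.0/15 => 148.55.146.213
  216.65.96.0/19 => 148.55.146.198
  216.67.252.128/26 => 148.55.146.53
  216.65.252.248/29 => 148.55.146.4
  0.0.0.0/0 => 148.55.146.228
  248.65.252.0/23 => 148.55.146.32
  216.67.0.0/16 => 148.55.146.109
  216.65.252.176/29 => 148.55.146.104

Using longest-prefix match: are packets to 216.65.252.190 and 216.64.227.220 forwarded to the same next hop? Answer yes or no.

216.65.252.190: longest match 216.64.0.0/15 -> 148.55.146.213
216.64.227.220: longest match 216.64.0.0/15 -> 148.55.146.213

yes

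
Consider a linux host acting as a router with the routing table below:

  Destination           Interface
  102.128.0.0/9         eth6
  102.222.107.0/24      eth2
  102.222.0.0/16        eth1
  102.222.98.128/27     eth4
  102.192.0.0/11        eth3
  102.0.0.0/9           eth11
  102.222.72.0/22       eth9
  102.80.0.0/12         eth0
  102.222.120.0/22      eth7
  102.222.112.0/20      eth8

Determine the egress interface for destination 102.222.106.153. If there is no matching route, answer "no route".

Routes whose prefix contains 102.222.106.153:
  102.128.0.0/9 (102.128.0.0 - 102.255.255.255) -> eth6
  102.192.0.0/11 (102.192.0.0 - 102.223.255.255) -> eth3
  102.222.0.0/16 (102.222.0.0 - 102.222.255.255) -> eth1
More-specific entries that do NOT match:
  102.222.98.128/27 (102.222.98.128 - 102.222.98.159) does not contain 102.222.106.153
  102.222.107.0/24 (102.222.107.0 - 102.222.107.255) does not contain 102.222.106.153
  102.222.72.0/22 (102.222.72.0 - 102.222.75.255) does not contain 102.222.106.153
  102.222.120.0/22 (102.222.120.0 - 102.222.123.255) does not contain 102.222.106.153
  102.222.112.0/20 (102.222.112.0 - 102.222.127.255) does not contain 102.222.106.153
Longest matching prefix is /16 -> interface eth1.

eth1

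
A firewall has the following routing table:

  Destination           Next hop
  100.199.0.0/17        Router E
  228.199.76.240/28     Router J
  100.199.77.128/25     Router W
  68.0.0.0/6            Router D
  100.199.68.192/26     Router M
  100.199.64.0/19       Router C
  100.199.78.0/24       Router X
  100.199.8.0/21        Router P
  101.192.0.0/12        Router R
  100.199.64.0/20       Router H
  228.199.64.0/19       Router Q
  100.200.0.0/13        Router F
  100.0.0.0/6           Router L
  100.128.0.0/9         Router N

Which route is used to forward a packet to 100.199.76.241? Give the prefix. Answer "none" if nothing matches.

100.199.64.0/20

Entries matching 100.199.76.241:
  100.0.0.0/6 (100.0.0.0 - 103.255.255.255)
  100.128.0.0/9 (100.128.0.0 - 100.255.255.255)
  100.199.0.0/17 (100.199.0.0 - 100.199.127.255)
  100.199.64.0/19 (100.199.64.0 - 100.199.95.255)
  100.199.64.0/20 (100.199.64.0 - 100.199.79.255)
Most specific is 100.199.64.0/20.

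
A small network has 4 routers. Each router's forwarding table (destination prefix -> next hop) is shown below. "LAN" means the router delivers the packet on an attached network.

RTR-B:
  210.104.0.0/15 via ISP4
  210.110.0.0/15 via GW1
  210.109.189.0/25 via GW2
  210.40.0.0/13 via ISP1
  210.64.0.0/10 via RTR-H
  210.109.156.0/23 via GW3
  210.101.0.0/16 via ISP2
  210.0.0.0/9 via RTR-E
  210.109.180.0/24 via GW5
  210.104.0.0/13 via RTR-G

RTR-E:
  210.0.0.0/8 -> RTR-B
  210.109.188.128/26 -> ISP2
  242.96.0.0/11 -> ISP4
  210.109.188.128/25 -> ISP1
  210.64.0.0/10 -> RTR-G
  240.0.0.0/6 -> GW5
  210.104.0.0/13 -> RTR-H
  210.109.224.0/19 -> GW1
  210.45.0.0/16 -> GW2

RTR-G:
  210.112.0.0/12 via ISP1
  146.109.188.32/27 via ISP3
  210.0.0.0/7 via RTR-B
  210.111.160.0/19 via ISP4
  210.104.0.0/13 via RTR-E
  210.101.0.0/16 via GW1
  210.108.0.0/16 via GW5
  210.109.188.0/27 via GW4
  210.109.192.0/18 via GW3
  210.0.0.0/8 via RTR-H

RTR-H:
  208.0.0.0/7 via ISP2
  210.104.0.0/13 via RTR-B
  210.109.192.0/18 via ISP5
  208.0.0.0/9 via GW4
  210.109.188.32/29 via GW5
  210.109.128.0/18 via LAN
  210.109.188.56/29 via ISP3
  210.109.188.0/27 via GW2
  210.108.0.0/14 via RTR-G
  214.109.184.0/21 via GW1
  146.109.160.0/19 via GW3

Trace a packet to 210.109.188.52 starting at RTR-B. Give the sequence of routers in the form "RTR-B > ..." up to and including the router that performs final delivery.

RTR-B > RTR-G > RTR-E > RTR-H

At RTR-B: longest match for 210.109.188.52 is 210.104.0.0/13 -> RTR-G
At RTR-G: longest match for 210.109.188.52 is 210.104.0.0/13 -> RTR-E
At RTR-E: longest match for 210.109.188.52 is 210.104.0.0/13 -> RTR-H
At RTR-H: longest match for 210.109.188.52 is 210.109.128.0/18 -> LAN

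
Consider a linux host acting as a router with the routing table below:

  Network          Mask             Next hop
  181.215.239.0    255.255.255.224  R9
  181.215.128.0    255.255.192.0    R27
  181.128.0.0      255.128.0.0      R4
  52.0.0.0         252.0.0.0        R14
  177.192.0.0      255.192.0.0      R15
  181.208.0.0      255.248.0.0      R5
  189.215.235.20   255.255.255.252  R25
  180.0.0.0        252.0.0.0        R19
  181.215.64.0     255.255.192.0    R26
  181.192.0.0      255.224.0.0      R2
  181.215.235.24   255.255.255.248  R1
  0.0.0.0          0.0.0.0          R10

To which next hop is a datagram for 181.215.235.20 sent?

Routes whose prefix contains 181.215.235.20:
  0.0.0.0/0 (default, matches everything) -> R10
  180.0.0.0/6 (180.0.0.0 - 183.255.255.255) -> R19
  181.128.0.0/9 (181.128.0.0 - 181.255.255.255) -> R4
  181.192.0.0/11 (181.192.0.0 - 181.223.255.255) -> R2
  181.208.0.0/13 (181.208.0.0 - 181.215.255.255) -> R5
More-specific entries that do NOT match:
  189.215.235.20/30 (189.215.235.20 - 189.215.235.23) does not contain 181.215.235.20
  181.215.235.24/29 (181.215.235.24 - 181.215.235.31) does not contain 181.215.235.20
  181.215.239.0/27 (181.215.239.0 - 181.215.239.31) does not contain 181.215.235.20
  181.215.128.0/18 (181.215.128.0 - 181.215.191.255) does not contain 181.215.235.20
  181.215.64.0/18 (181.215.64.0 - 181.215.127.255) does not contain 181.215.235.20
Longest matching prefix is /13 -> next hop R5.

R5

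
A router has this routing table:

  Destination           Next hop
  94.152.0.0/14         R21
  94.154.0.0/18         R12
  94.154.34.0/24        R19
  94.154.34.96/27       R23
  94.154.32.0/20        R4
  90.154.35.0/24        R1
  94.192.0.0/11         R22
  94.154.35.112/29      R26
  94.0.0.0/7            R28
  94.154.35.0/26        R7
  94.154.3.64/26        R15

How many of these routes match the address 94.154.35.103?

4

Prefixes containing 94.154.35.103:
  94.0.0.0/7 (94.0.0.0 - 95.255.255.255)
  94.152.0.0/14 (94.152.0.0 - 94.155.255.255)
  94.154.0.0/18 (94.154.0.0 - 94.154.63.255)
  94.154.32.0/20 (94.154.32.0 - 94.154.47.255)
Total matching entries: 4.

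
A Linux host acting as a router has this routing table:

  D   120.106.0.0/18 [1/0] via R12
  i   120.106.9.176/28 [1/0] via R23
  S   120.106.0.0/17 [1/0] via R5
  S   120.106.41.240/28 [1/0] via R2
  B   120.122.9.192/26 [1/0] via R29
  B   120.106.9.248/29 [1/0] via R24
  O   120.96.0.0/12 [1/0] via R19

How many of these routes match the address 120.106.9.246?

3

Prefixes containing 120.106.9.246:
  120.96.0.0/12 (120.96.0.0 - 120.111.255.255)
  120.106.0.0/17 (120.106.0.0 - 120.106.127.255)
  120.106.0.0/18 (120.106.0.0 - 120.106.63.255)
Total matching entries: 3.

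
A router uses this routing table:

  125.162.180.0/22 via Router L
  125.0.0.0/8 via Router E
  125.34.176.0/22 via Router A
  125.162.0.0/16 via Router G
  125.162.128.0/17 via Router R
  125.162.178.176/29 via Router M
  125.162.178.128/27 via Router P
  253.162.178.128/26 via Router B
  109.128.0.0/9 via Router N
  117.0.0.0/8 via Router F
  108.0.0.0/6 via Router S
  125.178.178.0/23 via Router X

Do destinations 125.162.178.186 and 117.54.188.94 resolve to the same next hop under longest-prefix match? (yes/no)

no

125.162.178.186: longest match 125.162.128.0/17 -> Router R
117.54.188.94: longest match 117.0.0.0/8 -> Router F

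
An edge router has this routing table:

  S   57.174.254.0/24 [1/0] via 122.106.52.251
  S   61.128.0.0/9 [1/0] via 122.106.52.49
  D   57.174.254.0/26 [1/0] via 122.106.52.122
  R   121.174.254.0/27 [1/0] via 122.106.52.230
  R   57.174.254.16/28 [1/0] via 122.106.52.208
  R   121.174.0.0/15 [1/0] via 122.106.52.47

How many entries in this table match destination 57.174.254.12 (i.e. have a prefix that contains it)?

Prefixes containing 57.174.254.12:
  57.174.254.0/24 (57.174.254.0 - 57.174.254.255)
  57.174.254.0/26 (57.174.254.0 - 57.174.254.63)
Total matching entries: 2.

2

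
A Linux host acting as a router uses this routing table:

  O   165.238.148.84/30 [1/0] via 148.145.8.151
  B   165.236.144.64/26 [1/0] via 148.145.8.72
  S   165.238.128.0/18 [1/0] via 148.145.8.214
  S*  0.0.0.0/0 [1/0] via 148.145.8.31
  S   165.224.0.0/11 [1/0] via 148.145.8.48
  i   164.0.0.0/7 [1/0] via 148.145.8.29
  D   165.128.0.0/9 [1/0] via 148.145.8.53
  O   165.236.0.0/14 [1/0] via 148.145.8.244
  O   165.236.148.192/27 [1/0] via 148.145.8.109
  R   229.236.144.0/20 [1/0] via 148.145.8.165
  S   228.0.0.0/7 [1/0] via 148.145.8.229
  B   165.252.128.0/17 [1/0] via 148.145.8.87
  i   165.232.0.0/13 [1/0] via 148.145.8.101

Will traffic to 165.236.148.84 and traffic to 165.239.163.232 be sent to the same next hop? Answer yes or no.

165.236.148.84: longest match 165.236.0.0/14 -> 148.145.8.244
165.239.163.232: longest match 165.236.0.0/14 -> 148.145.8.244

yes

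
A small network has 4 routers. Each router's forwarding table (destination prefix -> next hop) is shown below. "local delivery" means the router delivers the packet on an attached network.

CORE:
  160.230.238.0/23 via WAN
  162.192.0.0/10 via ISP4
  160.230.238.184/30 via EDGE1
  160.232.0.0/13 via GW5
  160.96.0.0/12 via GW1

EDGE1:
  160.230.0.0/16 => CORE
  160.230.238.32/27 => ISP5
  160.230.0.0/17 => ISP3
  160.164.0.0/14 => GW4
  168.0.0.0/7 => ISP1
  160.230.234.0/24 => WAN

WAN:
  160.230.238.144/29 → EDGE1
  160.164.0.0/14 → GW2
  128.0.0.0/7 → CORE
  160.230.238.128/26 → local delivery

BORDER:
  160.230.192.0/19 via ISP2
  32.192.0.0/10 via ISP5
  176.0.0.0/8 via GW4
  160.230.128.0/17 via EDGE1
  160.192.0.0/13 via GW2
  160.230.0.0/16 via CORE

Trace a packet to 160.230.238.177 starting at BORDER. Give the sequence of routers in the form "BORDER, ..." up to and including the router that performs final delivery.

At BORDER: longest match for 160.230.238.177 is 160.230.128.0/17 -> EDGE1
At EDGE1: longest match for 160.230.238.177 is 160.230.0.0/16 -> CORE
At CORE: longest match for 160.230.238.177 is 160.230.238.0/23 -> WAN
At WAN: longest match for 160.230.238.177 is 160.230.238.128/26 -> local delivery

BORDER, EDGE1, CORE, WAN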